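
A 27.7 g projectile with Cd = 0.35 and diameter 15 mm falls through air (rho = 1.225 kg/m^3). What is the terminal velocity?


A = pi*(d/2)^2 = pi*(15/2000)^2 = 1.76715e-04 m^2
vt = sqrt(2mg/(Cd*rho*A)) = sqrt(2*0.0277*9.81/(0.35 * 1.225 * 1.76715e-04)) = 84.69 m/s

84.69 m/s


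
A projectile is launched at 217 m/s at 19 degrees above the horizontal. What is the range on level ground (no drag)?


R = v0^2 * sin(2*theta) / g = 217^2 * sin(2*19°) / 9.81 = 2955 m

2955 m


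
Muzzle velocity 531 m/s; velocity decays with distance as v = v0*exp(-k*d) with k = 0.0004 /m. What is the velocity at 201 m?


v = v0*exp(-k*d) = 531*exp(-0.0004*201) = 490 m/s

490 m/s


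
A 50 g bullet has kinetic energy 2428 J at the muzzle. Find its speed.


v = sqrt(2*E/m) = sqrt(2*2428/0.05) = 311.6 m/s

311.6 m/s


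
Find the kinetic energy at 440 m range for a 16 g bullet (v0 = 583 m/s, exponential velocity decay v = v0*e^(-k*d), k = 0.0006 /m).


v = v0*exp(-k*d) = 583*exp(-0.0006*440) = 447.729 m/s
E = 0.5*m*v^2 = 0.5*0.016*447.729^2 = 1604 J

1604 J


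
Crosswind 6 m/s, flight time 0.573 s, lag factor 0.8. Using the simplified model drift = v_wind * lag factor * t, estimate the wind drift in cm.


drift = v_wind * lag * t = 6 * 0.8 * 0.573 = 2.7504 m ≈ 275 cm

275 cm


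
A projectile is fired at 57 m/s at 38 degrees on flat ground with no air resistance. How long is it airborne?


T = 2*v0*sin(theta)/g = 2*57*sin(38°)/9.81 = 7.154 s

7.154 s


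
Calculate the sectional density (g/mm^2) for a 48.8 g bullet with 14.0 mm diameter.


SD = m/d^2 = 48.8/14.0^2 = 0.249 g/mm^2

0.249 g/mm^2


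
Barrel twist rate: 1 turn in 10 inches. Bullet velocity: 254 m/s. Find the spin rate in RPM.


twist_m = 10*0.0254 = 0.254 m
spin = v/twist = 254/0.254 = 1000 rev/s
RPM = spin*60 = 1000*60 ≈ 60000 RPM

60000 RPM


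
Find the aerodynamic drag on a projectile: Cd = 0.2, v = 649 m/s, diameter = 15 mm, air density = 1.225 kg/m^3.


A = pi*(d/2)^2 = pi*(15/2000)^2 = 1.76715e-04 m^2
Fd = 0.5*Cd*rho*A*v^2 = 0.5*0.2*1.225*1.76715e-04*649^2 = 9.118 N

9.118 N


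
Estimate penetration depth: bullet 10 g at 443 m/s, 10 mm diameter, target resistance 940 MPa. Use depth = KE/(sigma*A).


A = pi*(d/2)^2 = pi*(10/2)^2 = 78.5398 mm^2
E = 0.5*m*v^2 = 0.5*0.01*443^2 = 981.245 J
depth = E/(sigma*A) = 981.245 J / (940 MPa * 78.5398 mm^2) = 981.245/(940 * 78.5398) m = 0.0132911 m ≈ 13.29 mm

13.29 mm


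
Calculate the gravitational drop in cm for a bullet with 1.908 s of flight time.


drop = 0.5*g*t^2 = 0.5*9.81*1.908^2 = 17.8565 m ≈ 1786 cm

1786 cm


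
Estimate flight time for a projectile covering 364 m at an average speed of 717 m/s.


t = d/v = 364/717 = 0.5077 s

0.5077 s


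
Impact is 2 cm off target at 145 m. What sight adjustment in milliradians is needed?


1 mrad subtends 1 cm per 10 m of range, so adj = error_cm / (dist_m / 10) = 2 / (145/10) = 0.1379 mrad

0.1379 mrad


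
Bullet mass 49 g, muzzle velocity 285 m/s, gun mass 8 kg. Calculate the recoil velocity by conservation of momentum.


v_recoil = m_p * v_p / m_gun = 0.049 * 285 / 8 = 1.746 m/s

1.746 m/s


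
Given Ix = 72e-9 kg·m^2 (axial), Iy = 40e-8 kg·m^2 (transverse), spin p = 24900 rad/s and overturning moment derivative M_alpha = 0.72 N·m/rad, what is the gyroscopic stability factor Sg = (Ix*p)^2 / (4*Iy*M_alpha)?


Sg = Ix^2 * p^2 / (4 * Iy * M_alpha) = (72e-9)^2 * 24900^2 / (4 * 40e-8 * 0.72) = 2.79

2.79


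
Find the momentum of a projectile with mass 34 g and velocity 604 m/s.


p = m*v = 0.034*604 = 20.54 kg·m/s

20.54 kg·m/s


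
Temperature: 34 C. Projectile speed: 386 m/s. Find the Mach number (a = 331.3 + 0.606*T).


a = 331.3 + 0.606*(34) = 351.904 m/s
M = v/a = 386/351.904 = 1.097

1.097


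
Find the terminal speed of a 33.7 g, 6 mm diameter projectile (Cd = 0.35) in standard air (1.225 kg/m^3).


A = pi*(d/2)^2 = pi*(6/2000)^2 = 2.82743e-05 m^2
vt = sqrt(2mg/(Cd*rho*A)) = sqrt(2*0.0337*9.81/(0.35 * 1.225 * 2.82743e-05)) = 233.5 m/s

233.5 m/s


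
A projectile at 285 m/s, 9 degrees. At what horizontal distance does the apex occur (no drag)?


R = v0^2*sin(2*theta)/g = 285^2*sin(2*9°)/9.81 = 2558.6 m
apex_dist = R/2 = 2558.6/2 = 1279 m

1279 m


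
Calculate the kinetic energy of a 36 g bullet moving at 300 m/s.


E = 0.5*m*v^2 = 0.5*0.036*300^2 = 1620 J

1620 J


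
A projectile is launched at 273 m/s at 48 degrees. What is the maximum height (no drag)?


H = (v0*sin(theta))^2 / (2g) = (273*sin(48°))^2 / (2*9.81) = 2098 m

2098 m


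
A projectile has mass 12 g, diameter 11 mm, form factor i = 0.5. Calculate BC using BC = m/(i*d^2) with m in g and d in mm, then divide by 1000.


BC = m/(i*d^2*1000) = 12/(0.5 * 11^2 * 1000) = 0.0001983

0.0001983


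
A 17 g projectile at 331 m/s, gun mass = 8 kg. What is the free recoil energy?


v_r = m_p*v_p/m_gun = 0.017*331/8 = 0.703375 m/s, E_r = 0.5*m_gun*v_r^2 = 0.5*8*0.703375^2 = 1.979 J

1.979 J


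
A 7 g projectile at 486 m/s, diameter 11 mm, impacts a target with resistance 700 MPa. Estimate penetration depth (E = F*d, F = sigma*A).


A = pi*(d/2)^2 = pi*(11/2)^2 = 95.0332 mm^2
E = 0.5*m*v^2 = 0.5*0.007*486^2 = 826.686 J
depth = E/(sigma*A) = 826.686 J / (700 MPa * 95.0332 mm^2) = 826.686/(700 * 95.0332) m = 0.012427 m ≈ 12.43 mm

12.43 mm


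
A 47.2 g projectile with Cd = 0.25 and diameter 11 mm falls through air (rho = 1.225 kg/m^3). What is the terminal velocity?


A = pi*(d/2)^2 = pi*(11/2000)^2 = 9.50332e-05 m^2
vt = sqrt(2mg/(Cd*rho*A)) = sqrt(2*0.0472*9.81/(0.25 * 1.225 * 9.50332e-05)) = 178.4 m/s

178.4 m/s


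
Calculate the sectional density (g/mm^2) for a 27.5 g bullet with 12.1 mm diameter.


SD = m/d^2 = 27.5/12.1^2 = 0.1878 g/mm^2

0.1878 g/mm^2


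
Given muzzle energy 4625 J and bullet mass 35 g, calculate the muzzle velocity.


v = sqrt(2*E/m) = sqrt(2*4625/0.035) = 514.1 m/s

514.1 m/s


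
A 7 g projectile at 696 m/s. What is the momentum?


p = m*v = 0.007*696 = 4.872 kg·m/s

4.872 kg·m/s


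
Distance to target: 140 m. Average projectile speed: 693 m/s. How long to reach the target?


t = d/v = 140/693 = 0.202 s

0.202 s


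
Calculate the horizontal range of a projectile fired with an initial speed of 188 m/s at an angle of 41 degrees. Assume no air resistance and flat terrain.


R = v0^2 * sin(2*theta) / g = 188^2 * sin(2*41°) / 9.81 = 3568 m

3568 m


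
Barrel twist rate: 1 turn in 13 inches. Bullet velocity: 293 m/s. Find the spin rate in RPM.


twist_m = 13*0.0254 = 0.3302 m
spin = v/twist = 293/0.3302 = 887.341 rev/s
RPM = spin*60 = 887.341*60 ≈ 53240 RPM

53240 RPM


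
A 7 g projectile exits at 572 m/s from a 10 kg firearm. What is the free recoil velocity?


v_recoil = m_p * v_p / m_gun = 0.007 * 572 / 10 = 0.4004 m/s

0.4004 m/s


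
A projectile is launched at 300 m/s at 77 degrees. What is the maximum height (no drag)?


H = (v0*sin(theta))^2 / (2g) = (300*sin(77°))^2 / (2*9.81) = 4355 m

4355 m


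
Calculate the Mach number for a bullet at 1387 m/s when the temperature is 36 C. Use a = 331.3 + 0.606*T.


a = 331.3 + 0.606*(36) = 353.116 m/s
M = v/a = 1387/353.116 = 3.928

3.928


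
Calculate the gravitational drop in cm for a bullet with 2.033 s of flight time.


drop = 0.5*g*t^2 = 0.5*9.81*2.033^2 = 20.2728 m ≈ 2027 cm

2027 cm


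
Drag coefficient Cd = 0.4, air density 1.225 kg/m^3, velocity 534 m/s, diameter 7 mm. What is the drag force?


A = pi*(d/2)^2 = pi*(7/2000)^2 = 3.84845e-05 m^2
Fd = 0.5*Cd*rho*A*v^2 = 0.5*0.4*1.225*3.84845e-05*534^2 = 2.689 N

2.689 N


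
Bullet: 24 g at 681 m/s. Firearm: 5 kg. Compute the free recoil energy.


v_r = m_p*v_p/m_gun = 0.024*681/5 = 3.2688 m/s, E_r = 0.5*m_gun*v_r^2 = 0.5*5*3.2688^2 = 26.71 J

26.71 J


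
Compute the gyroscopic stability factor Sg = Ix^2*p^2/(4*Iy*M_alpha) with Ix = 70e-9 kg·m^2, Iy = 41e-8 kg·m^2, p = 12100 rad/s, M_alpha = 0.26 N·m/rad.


Sg = Ix^2 * p^2 / (4 * Iy * M_alpha) = (70e-9)^2 * 12100^2 / (4 * 41e-8 * 0.26) = 1.682

1.682


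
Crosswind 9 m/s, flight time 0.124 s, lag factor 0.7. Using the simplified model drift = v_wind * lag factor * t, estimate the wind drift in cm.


drift = v_wind * lag * t = 9 * 0.7 * 0.124 = 0.7812 m ≈ 78.12 cm

78.12 cm


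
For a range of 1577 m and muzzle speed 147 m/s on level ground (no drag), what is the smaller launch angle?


sin(2*theta) = R*g/v0^2 = 1577*9.81/147^2 = 0.715923, theta = arcsin(0.715923)/2 = 22.86°

22.86 degrees


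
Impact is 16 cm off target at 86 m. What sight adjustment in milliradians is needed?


1 mrad subtends 1 cm per 10 m of range, so adj = error_cm / (dist_m / 10) = 16 / (86/10) = 1.86 mrad

1.86 mrad


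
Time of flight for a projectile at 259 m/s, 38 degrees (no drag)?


T = 2*v0*sin(theta)/g = 2*259*sin(38°)/9.81 = 32.51 s

32.51 s


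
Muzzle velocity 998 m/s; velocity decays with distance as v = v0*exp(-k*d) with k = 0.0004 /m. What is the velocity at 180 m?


v = v0*exp(-k*d) = 998*exp(-0.0004*180) = 928.7 m/s

928.7 m/s


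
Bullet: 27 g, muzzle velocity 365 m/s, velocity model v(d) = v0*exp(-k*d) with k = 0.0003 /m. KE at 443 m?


v = v0*exp(-k*d) = 365*exp(-0.0003*443) = 319.577 m/s
E = 0.5*m*v^2 = 0.5*0.027*319.577^2 = 1379 J

1379 J


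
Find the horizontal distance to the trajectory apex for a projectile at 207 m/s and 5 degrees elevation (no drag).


R = v0^2*sin(2*theta)/g = 207^2*sin(2*5°)/9.81 = 758.476 m
apex_dist = R/2 = 758.476/2 = 379.2 m

379.2 m


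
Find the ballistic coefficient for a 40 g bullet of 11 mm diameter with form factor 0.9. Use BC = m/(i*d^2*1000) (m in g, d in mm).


BC = m/(i*d^2*1000) = 40/(0.9 * 11^2 * 1000) = 0.0003673

0.0003673


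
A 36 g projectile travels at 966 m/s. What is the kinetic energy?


E = 0.5*m*v^2 = 0.5*0.036*966^2 = 16797 J

16797 J


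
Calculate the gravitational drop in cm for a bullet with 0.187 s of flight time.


drop = 0.5*g*t^2 = 0.5*9.81*0.187^2 = 0.171523 m ≈ 17.15 cm

17.15 cm


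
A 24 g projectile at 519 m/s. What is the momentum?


p = m*v = 0.024*519 = 12.46 kg·m/s

12.46 kg·m/s


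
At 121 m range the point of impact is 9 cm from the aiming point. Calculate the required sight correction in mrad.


1 mrad subtends 1 cm per 10 m of range, so adj = error_cm / (dist_m / 10) = 9 / (121/10) = 0.7438 mrad

0.7438 mrad


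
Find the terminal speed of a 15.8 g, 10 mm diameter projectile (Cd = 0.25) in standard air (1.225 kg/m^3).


A = pi*(d/2)^2 = pi*(10/2000)^2 = 7.85398e-05 m^2
vt = sqrt(2mg/(Cd*rho*A)) = sqrt(2*0.0158*9.81/(0.25 * 1.225 * 7.85398e-05)) = 113.5 m/s

113.5 m/s


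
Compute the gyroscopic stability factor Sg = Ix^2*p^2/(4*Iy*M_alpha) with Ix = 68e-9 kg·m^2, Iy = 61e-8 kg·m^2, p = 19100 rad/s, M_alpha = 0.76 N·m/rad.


Sg = Ix^2 * p^2 / (4 * Iy * M_alpha) = (68e-9)^2 * 19100^2 / (4 * 61e-8 * 0.76) = 0.9097

0.9097


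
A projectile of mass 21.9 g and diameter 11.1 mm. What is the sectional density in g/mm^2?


SD = m/d^2 = 21.9/11.1^2 = 0.1777 g/mm^2

0.1777 g/mm^2


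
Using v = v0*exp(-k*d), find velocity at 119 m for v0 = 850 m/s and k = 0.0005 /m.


v = v0*exp(-k*d) = 850*exp(-0.0005*119) = 800.9 m/s

800.9 m/s


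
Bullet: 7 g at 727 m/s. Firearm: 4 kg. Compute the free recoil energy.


v_r = m_p*v_p/m_gun = 0.007*727/4 = 1.27225 m/s, E_r = 0.5*m_gun*v_r^2 = 0.5*4*1.27225^2 = 3.237 J

3.237 J


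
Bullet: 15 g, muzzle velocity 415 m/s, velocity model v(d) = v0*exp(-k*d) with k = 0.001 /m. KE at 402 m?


v = v0*exp(-k*d) = 415*exp(-0.001*402) = 277.627 m/s
E = 0.5*m*v^2 = 0.5*0.015*277.627^2 = 578.1 J

578.1 J


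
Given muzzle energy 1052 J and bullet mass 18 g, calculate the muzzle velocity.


v = sqrt(2*E/m) = sqrt(2*1052/0.018) = 341.9 m/s

341.9 m/s


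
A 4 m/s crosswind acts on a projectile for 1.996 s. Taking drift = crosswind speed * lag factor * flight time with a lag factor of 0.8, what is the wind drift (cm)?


drift = v_wind * lag * t = 4 * 0.8 * 1.996 = 6.3872 m ≈ 638.7 cm

638.7 cm


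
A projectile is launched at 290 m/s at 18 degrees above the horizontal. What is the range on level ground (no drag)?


R = v0^2 * sin(2*theta) / g = 290^2 * sin(2*18°) / 9.81 = 5039 m

5039 m


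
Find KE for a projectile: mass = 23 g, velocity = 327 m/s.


E = 0.5*m*v^2 = 0.5*0.023*327^2 = 1230 J

1230 J


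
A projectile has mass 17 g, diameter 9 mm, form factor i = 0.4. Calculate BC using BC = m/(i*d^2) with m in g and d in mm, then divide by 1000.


BC = m/(i*d^2*1000) = 17/(0.4 * 9^2 * 1000) = 0.0005247

0.0005247


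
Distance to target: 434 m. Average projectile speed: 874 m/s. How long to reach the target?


t = d/v = 434/874 = 0.4966 s

0.4966 s


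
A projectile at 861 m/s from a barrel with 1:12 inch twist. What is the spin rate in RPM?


twist_m = 12*0.0254 = 0.3048 m
spin = v/twist = 861/0.3048 = 2824.803 rev/s
RPM = spin*60 = 2824.803*60 ≈ 169488 RPM

169488 RPM


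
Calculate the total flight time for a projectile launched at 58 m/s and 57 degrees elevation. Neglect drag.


T = 2*v0*sin(theta)/g = 2*58*sin(57°)/9.81 = 9.917 s

9.917 s


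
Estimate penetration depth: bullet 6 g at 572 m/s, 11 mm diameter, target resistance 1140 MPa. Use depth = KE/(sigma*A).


A = pi*(d/2)^2 = pi*(11/2)^2 = 95.0332 mm^2
E = 0.5*m*v^2 = 0.5*0.006*572^2 = 981.552 J
depth = E/(sigma*A) = 981.552 J / (1140 MPa * 95.0332 mm^2) = 981.552/(1140 * 95.0332) m = 0.0090601 m ≈ 9.06 mm

9.06 mm


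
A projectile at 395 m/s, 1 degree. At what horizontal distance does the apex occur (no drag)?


R = v0^2*sin(2*theta)/g = 395^2*sin(2*1°)/9.81 = 555.066 m
apex_dist = R/2 = 555.066/2 = 277.5 m

277.5 m


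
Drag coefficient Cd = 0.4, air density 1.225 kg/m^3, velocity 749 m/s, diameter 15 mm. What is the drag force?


A = pi*(d/2)^2 = pi*(15/2000)^2 = 1.76715e-04 m^2
Fd = 0.5*Cd*rho*A*v^2 = 0.5*0.4*1.225*1.76715e-04*749^2 = 24.29 N

24.29 N


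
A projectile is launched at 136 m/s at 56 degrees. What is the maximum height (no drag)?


H = (v0*sin(theta))^2 / (2g) = (136*sin(56°))^2 / (2*9.81) = 647.9 m

647.9 m


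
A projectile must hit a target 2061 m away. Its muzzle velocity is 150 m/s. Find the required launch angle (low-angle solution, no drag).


sin(2*theta) = R*g/v0^2 = 2061*9.81/150^2 = 0.898596, theta = arcsin(0.898596)/2 = 31.99°

31.99 degrees


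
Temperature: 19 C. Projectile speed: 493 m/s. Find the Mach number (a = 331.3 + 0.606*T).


a = 331.3 + 0.606*(19) = 342.814 m/s
M = v/a = 493/342.814 = 1.438

1.438


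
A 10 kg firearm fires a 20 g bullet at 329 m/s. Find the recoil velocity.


v_recoil = m_p * v_p / m_gun = 0.02 * 329 / 10 = 0.658 m/s

0.658 m/s


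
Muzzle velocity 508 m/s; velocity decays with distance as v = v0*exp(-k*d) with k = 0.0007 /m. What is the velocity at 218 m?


v = v0*exp(-k*d) = 508*exp(-0.0007*218) = 436.1 m/s

436.1 m/s


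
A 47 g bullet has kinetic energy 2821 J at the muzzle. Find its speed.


v = sqrt(2*E/m) = sqrt(2*2821/0.047) = 346.5 m/s

346.5 m/s


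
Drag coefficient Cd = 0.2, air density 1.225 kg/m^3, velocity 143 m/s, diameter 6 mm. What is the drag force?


A = pi*(d/2)^2 = pi*(6/2000)^2 = 2.82743e-05 m^2
Fd = 0.5*Cd*rho*A*v^2 = 0.5*0.2*1.225*2.82743e-05*143^2 = 0.07083 N

0.07083 N


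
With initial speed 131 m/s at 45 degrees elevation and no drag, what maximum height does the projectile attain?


H = (v0*sin(theta))^2 / (2g) = (131*sin(45°))^2 / (2*9.81) = 437.3 m

437.3 m


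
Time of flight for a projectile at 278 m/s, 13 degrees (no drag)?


T = 2*v0*sin(theta)/g = 2*278*sin(13°)/9.81 = 12.75 s

12.75 s


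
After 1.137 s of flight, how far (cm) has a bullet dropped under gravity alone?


drop = 0.5*g*t^2 = 0.5*9.81*1.137^2 = 6.34103 m ≈ 634.1 cm

634.1 cm


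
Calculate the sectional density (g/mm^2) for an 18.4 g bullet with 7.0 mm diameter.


SD = m/d^2 = 18.4/7.0^2 = 0.3755 g/mm^2

0.3755 g/mm^2


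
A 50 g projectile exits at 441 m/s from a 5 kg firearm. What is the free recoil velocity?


v_recoil = m_p * v_p / m_gun = 0.05 * 441 / 5 = 4.41 m/s

4.41 m/s


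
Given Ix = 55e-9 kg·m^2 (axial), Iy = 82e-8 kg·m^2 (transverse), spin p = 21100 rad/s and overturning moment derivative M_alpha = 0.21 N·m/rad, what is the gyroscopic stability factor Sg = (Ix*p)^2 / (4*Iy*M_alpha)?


Sg = Ix^2 * p^2 / (4 * Iy * M_alpha) = (55e-9)^2 * 21100^2 / (4 * 82e-8 * 0.21) = 1.955

1.955


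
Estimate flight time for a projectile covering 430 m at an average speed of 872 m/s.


t = d/v = 430/872 = 0.4931 s

0.4931 s


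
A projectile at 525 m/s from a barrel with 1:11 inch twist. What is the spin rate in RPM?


twist_m = 11*0.0254 = 0.2794 m
spin = v/twist = 525/0.2794 = 1879.026 rev/s
RPM = spin*60 = 1879.026*60 ≈ 112742 RPM

112742 RPM


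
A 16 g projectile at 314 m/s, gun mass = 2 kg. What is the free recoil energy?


v_r = m_p*v_p/m_gun = 0.016*314/2 = 2.512 m/s, E_r = 0.5*m_gun*v_r^2 = 0.5*2*2.512^2 = 6.31 J

6.31 J


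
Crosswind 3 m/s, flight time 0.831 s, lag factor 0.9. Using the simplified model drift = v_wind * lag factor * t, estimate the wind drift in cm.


drift = v_wind * lag * t = 3 * 0.9 * 0.831 = 2.2437 m ≈ 224.4 cm

224.4 cm


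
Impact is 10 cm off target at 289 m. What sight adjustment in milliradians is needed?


1 mrad subtends 1 cm per 10 m of range, so adj = error_cm / (dist_m / 10) = 10 / (289/10) = 0.346 mrad

0.346 mrad


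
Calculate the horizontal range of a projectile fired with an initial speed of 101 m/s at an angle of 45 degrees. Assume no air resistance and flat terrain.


R = v0^2 * sin(2*theta) / g = 101^2 * sin(2*45°) / 9.81 = 1040 m

1040 m


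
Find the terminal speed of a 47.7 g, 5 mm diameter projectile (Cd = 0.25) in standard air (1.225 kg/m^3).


A = pi*(d/2)^2 = pi*(5/2000)^2 = 1.96350e-05 m^2
vt = sqrt(2mg/(Cd*rho*A)) = sqrt(2*0.0477*9.81/(0.25 * 1.225 * 1.96350e-05)) = 394.5 m/s

394.5 m/s


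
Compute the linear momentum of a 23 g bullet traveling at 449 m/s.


p = m*v = 0.023*449 = 10.33 kg·m/s

10.33 kg·m/s


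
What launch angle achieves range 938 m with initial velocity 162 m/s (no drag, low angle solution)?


sin(2*theta) = R*g/v0^2 = 938*9.81/162^2 = 0.350624, theta = arcsin(0.350624)/2 = 10.26°

10.26 degrees


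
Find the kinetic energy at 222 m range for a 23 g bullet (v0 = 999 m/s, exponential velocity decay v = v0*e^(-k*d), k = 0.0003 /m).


v = v0*exp(-k*d) = 999*exp(-0.0003*222) = 934.634 m/s
E = 0.5*m*v^2 = 0.5*0.023*934.634^2 = 10046 J

10046 J


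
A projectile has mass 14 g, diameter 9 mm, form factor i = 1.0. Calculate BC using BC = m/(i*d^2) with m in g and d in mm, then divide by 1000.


BC = m/(i*d^2*1000) = 14/(1.0 * 9^2 * 1000) = 0.0001728

0.0001728


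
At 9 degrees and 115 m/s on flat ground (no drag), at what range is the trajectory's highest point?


R = v0^2*sin(2*theta)/g = 115^2*sin(2*9°)/9.81 = 416.59 m
apex_dist = R/2 = 416.59/2 = 208.3 m

208.3 m


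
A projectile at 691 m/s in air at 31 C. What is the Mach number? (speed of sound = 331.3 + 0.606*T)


a = 331.3 + 0.606*(31) = 350.086 m/s
M = v/a = 691/350.086 = 1.974

1.974


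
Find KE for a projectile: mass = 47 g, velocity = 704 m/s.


E = 0.5*m*v^2 = 0.5*0.047*704^2 = 11647 J

11647 J


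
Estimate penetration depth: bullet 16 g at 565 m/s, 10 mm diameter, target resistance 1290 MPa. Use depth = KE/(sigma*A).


A = pi*(d/2)^2 = pi*(10/2)^2 = 78.5398 mm^2
E = 0.5*m*v^2 = 0.5*0.016*565^2 = 2553.8 J
depth = E/(sigma*A) = 2553.8 J / (1290 MPa * 78.5398 mm^2) = 2553.8/(1290 * 78.5398) m = 0.0252062 m ≈ 25.21 mm

25.21 mm


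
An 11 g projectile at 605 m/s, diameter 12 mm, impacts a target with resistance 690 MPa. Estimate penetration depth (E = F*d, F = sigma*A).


A = pi*(d/2)^2 = pi*(12/2)^2 = 113.097 mm^2
E = 0.5*m*v^2 = 0.5*0.011*605^2 = 2013.14 J
depth = E/(sigma*A) = 2013.14 J / (690 MPa * 113.097 mm^2) = 2013.14/(690 * 113.097) m = 0.0257972 m ≈ 25.8 mm

25.8 mm


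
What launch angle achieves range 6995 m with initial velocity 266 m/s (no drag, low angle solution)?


sin(2*theta) = R*g/v0^2 = 6995*9.81/266^2 = 0.969825, theta = arcsin(0.969825)/2 = 37.94°

37.94 degrees


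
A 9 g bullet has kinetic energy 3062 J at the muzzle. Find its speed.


v = sqrt(2*E/m) = sqrt(2*3062/0.009) = 824.9 m/s

824.9 m/s


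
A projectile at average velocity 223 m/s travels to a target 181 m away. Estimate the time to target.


t = d/v = 181/223 = 0.8117 s

0.8117 s


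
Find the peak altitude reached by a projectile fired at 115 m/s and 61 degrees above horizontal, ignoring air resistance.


H = (v0*sin(theta))^2 / (2g) = (115*sin(61°))^2 / (2*9.81) = 515.6 m

515.6 m


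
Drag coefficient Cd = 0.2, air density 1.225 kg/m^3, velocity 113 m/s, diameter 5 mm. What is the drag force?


A = pi*(d/2)^2 = pi*(5/2000)^2 = 1.96350e-05 m^2
Fd = 0.5*Cd*rho*A*v^2 = 0.5*0.2*1.225*1.96350e-05*113^2 = 0.03071 N

0.03071 N


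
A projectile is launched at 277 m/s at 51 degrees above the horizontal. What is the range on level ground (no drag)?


R = v0^2 * sin(2*theta) / g = 277^2 * sin(2*51°) / 9.81 = 7651 m

7651 m


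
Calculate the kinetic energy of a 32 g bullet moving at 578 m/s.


E = 0.5*m*v^2 = 0.5*0.032*578^2 = 5345 J

5345 J


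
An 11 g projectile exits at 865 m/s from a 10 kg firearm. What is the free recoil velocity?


v_recoil = m_p * v_p / m_gun = 0.011 * 865 / 10 = 0.9515 m/s

0.9515 m/s


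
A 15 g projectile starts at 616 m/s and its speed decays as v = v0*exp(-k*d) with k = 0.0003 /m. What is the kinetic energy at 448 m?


v = v0*exp(-k*d) = 616*exp(-0.0003*448) = 538.532 m/s
E = 0.5*m*v^2 = 0.5*0.015*538.532^2 = 2175 J

2175 J


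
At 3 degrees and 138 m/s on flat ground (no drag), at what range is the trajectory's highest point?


R = v0^2*sin(2*theta)/g = 138^2*sin(2*3°)/9.81 = 202.919 m
apex_dist = R/2 = 202.919/2 = 101.5 m

101.5 m


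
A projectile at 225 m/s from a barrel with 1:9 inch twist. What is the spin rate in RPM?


twist_m = 9*0.0254 = 0.2286 m
spin = v/twist = 225/0.2286 = 984.252 rev/s
RPM = spin*60 = 984.252*60 ≈ 59055 RPM

59055 RPM


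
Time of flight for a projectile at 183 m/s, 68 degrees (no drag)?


T = 2*v0*sin(theta)/g = 2*183*sin(68°)/9.81 = 34.59 s

34.59 s


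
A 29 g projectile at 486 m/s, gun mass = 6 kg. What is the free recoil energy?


v_r = m_p*v_p/m_gun = 0.029*486/6 = 2.349 m/s, E_r = 0.5*m_gun*v_r^2 = 0.5*6*2.349^2 = 16.55 J

16.55 J


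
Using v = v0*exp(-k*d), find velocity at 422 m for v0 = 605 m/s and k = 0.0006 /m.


v = v0*exp(-k*d) = 605*exp(-0.0006*422) = 469.7 m/s

469.7 m/s


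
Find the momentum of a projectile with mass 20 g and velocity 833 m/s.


p = m*v = 0.02*833 = 16.66 kg·m/s

16.66 kg·m/s


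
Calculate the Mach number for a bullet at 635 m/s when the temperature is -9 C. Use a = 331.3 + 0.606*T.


a = 331.3 + 0.606*(-9) = 325.846 m/s
M = v/a = 635/325.846 = 1.949

1.949


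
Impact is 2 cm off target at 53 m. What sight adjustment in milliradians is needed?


1 mrad subtends 1 cm per 10 m of range, so adj = error_cm / (dist_m / 10) = 2 / (53/10) = 0.3774 mrad

0.3774 mrad


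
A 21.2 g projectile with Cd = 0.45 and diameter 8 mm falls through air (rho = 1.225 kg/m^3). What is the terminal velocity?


A = pi*(d/2)^2 = pi*(8/2000)^2 = 5.02655e-05 m^2
vt = sqrt(2mg/(Cd*rho*A)) = sqrt(2*0.0212*9.81/(0.45 * 1.225 * 5.02655e-05)) = 122.5 m/s

122.5 m/s


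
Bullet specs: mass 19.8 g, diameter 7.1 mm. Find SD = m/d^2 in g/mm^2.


SD = m/d^2 = 19.8/7.1^2 = 0.3928 g/mm^2

0.3928 g/mm^2


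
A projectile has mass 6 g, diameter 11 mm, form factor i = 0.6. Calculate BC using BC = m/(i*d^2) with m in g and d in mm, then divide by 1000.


BC = m/(i*d^2*1000) = 6/(0.6 * 11^2 * 1000) = 8.264e-05

8.264e-05


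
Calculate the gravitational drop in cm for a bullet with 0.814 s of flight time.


drop = 0.5*g*t^2 = 0.5*9.81*0.814^2 = 3.25003 m ≈ 325 cm

325 cm


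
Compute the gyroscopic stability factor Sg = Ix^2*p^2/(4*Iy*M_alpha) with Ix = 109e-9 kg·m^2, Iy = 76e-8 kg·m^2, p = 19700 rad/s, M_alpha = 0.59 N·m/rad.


Sg = Ix^2 * p^2 / (4 * Iy * M_alpha) = (109e-9)^2 * 19700^2 / (4 * 76e-8 * 0.59) = 2.571

2.571


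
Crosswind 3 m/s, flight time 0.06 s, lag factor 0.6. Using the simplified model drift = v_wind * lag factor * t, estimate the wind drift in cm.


drift = v_wind * lag * t = 3 * 0.6 * 0.06 = 0.108 m ≈ 10.8 cm

10.8 cm


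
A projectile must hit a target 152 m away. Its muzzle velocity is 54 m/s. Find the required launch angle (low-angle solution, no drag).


sin(2*theta) = R*g/v0^2 = 152*9.81/54^2 = 0.511358, theta = arcsin(0.511358)/2 = 15.38°

15.38 degrees


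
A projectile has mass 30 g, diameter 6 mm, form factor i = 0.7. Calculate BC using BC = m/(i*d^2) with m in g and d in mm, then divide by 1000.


BC = m/(i*d^2*1000) = 30/(0.7 * 6^2 * 1000) = 0.00119

0.00119


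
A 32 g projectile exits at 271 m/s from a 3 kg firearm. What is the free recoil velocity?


v_recoil = m_p * v_p / m_gun = 0.032 * 271 / 3 = 2.891 m/s

2.891 m/s


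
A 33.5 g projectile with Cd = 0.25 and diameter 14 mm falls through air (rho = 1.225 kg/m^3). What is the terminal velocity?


A = pi*(d/2)^2 = pi*(14/2000)^2 = 1.53938e-04 m^2
vt = sqrt(2mg/(Cd*rho*A)) = sqrt(2*0.0335*9.81/(0.25 * 1.225 * 1.53938e-04)) = 118.1 m/s

118.1 m/s


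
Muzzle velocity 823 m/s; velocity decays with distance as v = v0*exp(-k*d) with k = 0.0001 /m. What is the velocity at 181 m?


v = v0*exp(-k*d) = 823*exp(-0.0001*181) = 808.2 m/s

808.2 m/s


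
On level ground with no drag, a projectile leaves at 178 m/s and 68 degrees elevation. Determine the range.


R = v0^2 * sin(2*theta) / g = 178^2 * sin(2*68°) / 9.81 = 2244 m

2244 m


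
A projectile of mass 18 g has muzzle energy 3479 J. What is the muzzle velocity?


v = sqrt(2*E/m) = sqrt(2*3479/0.018) = 621.7 m/s

621.7 m/s


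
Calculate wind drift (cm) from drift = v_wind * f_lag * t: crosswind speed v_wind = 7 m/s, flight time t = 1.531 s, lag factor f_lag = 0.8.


drift = v_wind * lag * t = 7 * 0.8 * 1.531 = 8.5736 m ≈ 857.4 cm

857.4 cm


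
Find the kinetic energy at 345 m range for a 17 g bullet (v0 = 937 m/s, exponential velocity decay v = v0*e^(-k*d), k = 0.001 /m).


v = v0*exp(-k*d) = 937*exp(-0.001*345) = 663.602 m/s
E = 0.5*m*v^2 = 0.5*0.017*663.602^2 = 3743 J

3743 J


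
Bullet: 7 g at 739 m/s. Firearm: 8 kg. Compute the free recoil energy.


v_r = m_p*v_p/m_gun = 0.007*739/8 = 0.646625 m/s, E_r = 0.5*m_gun*v_r^2 = 0.5*8*0.646625^2 = 1.672 J

1.672 J


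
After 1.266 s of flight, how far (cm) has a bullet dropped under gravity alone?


drop = 0.5*g*t^2 = 0.5*9.81*1.266^2 = 7.86152 m ≈ 786.2 cm

786.2 cm


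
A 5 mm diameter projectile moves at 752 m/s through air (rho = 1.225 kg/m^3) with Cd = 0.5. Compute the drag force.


A = pi*(d/2)^2 = pi*(5/2000)^2 = 1.96350e-05 m^2
Fd = 0.5*Cd*rho*A*v^2 = 0.5*0.5*1.225*1.96350e-05*752^2 = 3.4 N

3.4 N


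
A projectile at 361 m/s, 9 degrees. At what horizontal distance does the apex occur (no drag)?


R = v0^2*sin(2*theta)/g = 361^2*sin(2*9°)/9.81 = 4105.14 m
apex_dist = R/2 = 4105.14/2 = 2053 m

2053 m


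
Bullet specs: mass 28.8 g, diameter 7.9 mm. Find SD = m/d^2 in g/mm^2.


SD = m/d^2 = 28.8/7.9^2 = 0.4615 g/mm^2

0.4615 g/mm^2


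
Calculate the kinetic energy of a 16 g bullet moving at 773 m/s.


E = 0.5*m*v^2 = 0.5*0.016*773^2 = 4780 J

4780 J


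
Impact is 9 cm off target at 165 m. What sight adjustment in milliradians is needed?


1 mrad subtends 1 cm per 10 m of range, so adj = error_cm / (dist_m / 10) = 9 / (165/10) = 0.5455 mrad

0.5455 mrad


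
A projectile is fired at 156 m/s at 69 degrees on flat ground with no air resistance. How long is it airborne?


T = 2*v0*sin(theta)/g = 2*156*sin(69°)/9.81 = 29.69 s

29.69 s


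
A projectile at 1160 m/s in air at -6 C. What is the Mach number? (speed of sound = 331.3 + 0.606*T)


a = 331.3 + 0.606*(-6) = 327.664 m/s
M = v/a = 1160/327.664 = 3.54

3.54


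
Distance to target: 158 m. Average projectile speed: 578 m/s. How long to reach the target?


t = d/v = 158/578 = 0.2734 s

0.2734 s


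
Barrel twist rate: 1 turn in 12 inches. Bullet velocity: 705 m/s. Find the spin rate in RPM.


twist_m = 12*0.0254 = 0.3048 m
spin = v/twist = 705/0.3048 = 2312.992 rev/s
RPM = spin*60 = 2312.992*60 ≈ 138780 RPM

138780 RPM


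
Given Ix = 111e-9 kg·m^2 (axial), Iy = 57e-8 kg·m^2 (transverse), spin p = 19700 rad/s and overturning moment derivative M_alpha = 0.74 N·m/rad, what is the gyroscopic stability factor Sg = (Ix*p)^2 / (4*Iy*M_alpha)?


Sg = Ix^2 * p^2 / (4 * Iy * M_alpha) = (111e-9)^2 * 19700^2 / (4 * 57e-8 * 0.74) = 2.834

2.834


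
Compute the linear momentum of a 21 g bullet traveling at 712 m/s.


p = m*v = 0.021*712 = 14.95 kg·m/s

14.95 kg·m/s


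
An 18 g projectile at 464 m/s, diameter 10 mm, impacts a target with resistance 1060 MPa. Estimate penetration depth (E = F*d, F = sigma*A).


A = pi*(d/2)^2 = pi*(10/2)^2 = 78.5398 mm^2
E = 0.5*m*v^2 = 0.5*0.018*464^2 = 1937.66 J
depth = E/(sigma*A) = 1937.66 J / (1060 MPa * 78.5398 mm^2) = 1937.66/(1060 * 78.5398) m = 0.0232746 m ≈ 23.27 mm

23.27 mm


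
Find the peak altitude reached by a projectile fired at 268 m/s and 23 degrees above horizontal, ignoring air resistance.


H = (v0*sin(theta))^2 / (2g) = (268*sin(23°))^2 / (2*9.81) = 558.9 m

558.9 m


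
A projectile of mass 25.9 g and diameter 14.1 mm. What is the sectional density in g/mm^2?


SD = m/d^2 = 25.9/14.1^2 = 0.1303 g/mm^2

0.1303 g/mm^2


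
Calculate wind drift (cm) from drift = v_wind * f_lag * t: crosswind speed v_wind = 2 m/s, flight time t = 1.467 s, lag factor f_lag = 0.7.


drift = v_wind * lag * t = 2 * 0.7 * 1.467 = 2.0538 m ≈ 205.4 cm

205.4 cm


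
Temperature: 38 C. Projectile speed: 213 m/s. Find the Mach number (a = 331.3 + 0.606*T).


a = 331.3 + 0.606*(38) = 354.328 m/s
M = v/a = 213/354.328 = 0.6011

0.6011


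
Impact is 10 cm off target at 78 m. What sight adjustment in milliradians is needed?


1 mrad subtends 1 cm per 10 m of range, so adj = error_cm / (dist_m / 10) = 10 / (78/10) = 1.282 mrad

1.282 mrad


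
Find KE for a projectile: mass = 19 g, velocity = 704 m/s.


E = 0.5*m*v^2 = 0.5*0.019*704^2 = 4708 J

4708 J


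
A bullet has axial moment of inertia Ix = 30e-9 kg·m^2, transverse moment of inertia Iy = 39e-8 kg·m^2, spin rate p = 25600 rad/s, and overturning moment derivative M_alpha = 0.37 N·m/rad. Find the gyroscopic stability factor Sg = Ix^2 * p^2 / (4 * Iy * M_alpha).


Sg = Ix^2 * p^2 / (4 * Iy * M_alpha) = (30e-9)^2 * 25600^2 / (4 * 39e-8 * 0.37) = 1.022

1.022


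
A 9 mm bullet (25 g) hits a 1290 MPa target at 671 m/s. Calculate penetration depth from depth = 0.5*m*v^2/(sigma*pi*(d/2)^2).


A = pi*(d/2)^2 = pi*(9/2)^2 = 63.6173 mm^2
E = 0.5*m*v^2 = 0.5*0.025*671^2 = 5628.01 J
depth = E/(sigma*A) = 5628.01 J / (1290 MPa * 63.6173 mm^2) = 5628.01/(1290 * 63.6173) m = 0.0685789 m ≈ 68.58 mm

68.58 mm


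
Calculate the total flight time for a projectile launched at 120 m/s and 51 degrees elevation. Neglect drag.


T = 2*v0*sin(theta)/g = 2*120*sin(51°)/9.81 = 19.01 s

19.01 s


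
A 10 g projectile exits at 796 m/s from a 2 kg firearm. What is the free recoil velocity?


v_recoil = m_p * v_p / m_gun = 0.01 * 796 / 2 = 3.98 m/s

3.98 m/s


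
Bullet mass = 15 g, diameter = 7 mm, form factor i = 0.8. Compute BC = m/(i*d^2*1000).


BC = m/(i*d^2*1000) = 15/(0.8 * 7^2 * 1000) = 0.0003827

0.0003827


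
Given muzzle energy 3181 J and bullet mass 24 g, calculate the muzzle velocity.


v = sqrt(2*E/m) = sqrt(2*3181/0.024) = 514.9 m/s

514.9 m/s


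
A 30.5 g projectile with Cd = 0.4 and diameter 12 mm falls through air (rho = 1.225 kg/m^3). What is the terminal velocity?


A = pi*(d/2)^2 = pi*(12/2000)^2 = 1.13097e-04 m^2
vt = sqrt(2mg/(Cd*rho*A)) = sqrt(2*0.0305*9.81/(0.4 * 1.225 * 1.13097e-04)) = 103.9 m/s

103.9 m/s


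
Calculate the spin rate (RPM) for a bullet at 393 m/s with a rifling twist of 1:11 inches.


twist_m = 11*0.0254 = 0.2794 m
spin = v/twist = 393/0.2794 = 1406.586 rev/s
RPM = spin*60 = 1406.586*60 ≈ 84395 RPM

84395 RPM


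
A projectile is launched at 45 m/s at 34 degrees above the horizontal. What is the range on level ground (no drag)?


R = v0^2 * sin(2*theta) / g = 45^2 * sin(2*34°) / 9.81 = 191.4 m

191.4 m


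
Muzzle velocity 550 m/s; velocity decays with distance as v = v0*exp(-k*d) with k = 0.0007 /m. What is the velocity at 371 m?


v = v0*exp(-k*d) = 550*exp(-0.0007*371) = 424.2 m/s

424.2 m/s


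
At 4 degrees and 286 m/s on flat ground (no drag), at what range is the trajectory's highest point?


R = v0^2*sin(2*theta)/g = 286^2*sin(2*4°)/9.81 = 1160.43 m
apex_dist = R/2 = 1160.43/2 = 580.2 m

580.2 m


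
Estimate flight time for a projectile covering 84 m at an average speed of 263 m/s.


t = d/v = 84/263 = 0.3194 s

0.3194 s


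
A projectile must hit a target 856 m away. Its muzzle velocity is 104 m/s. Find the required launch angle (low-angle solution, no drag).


sin(2*theta) = R*g/v0^2 = 856*9.81/104^2 = 0.776383, theta = arcsin(0.776383)/2 = 25.47°

25.47 degrees


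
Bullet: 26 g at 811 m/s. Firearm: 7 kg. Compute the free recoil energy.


v_r = m_p*v_p/m_gun = 0.026*811/7 = 3.01229 m/s, E_r = 0.5*m_gun*v_r^2 = 0.5*7*3.01229^2 = 31.76 J

31.76 J


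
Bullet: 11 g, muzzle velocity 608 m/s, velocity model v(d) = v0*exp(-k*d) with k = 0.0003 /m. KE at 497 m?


v = v0*exp(-k*d) = 608*exp(-0.0003*497) = 523.782 m/s
E = 0.5*m*v^2 = 0.5*0.011*523.782^2 = 1509 J

1509 J


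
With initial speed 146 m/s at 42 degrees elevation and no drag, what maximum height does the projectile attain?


H = (v0*sin(theta))^2 / (2g) = (146*sin(42°))^2 / (2*9.81) = 486.4 m

486.4 m


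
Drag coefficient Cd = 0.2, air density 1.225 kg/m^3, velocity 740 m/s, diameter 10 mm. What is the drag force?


A = pi*(d/2)^2 = pi*(10/2000)^2 = 7.85398e-05 m^2
Fd = 0.5*Cd*rho*A*v^2 = 0.5*0.2*1.225*7.85398e-05*740^2 = 5.269 N

5.269 N


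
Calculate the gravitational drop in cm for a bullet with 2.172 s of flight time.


drop = 0.5*g*t^2 = 0.5*9.81*2.172^2 = 23.1397 m ≈ 2314 cm

2314 cm


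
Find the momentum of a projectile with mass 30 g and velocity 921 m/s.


p = m*v = 0.03*921 = 27.63 kg·m/s

27.63 kg·m/s


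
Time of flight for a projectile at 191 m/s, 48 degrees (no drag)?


T = 2*v0*sin(theta)/g = 2*191*sin(48°)/9.81 = 28.94 s

28.94 s


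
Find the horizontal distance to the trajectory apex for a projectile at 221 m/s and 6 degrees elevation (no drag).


R = v0^2*sin(2*theta)/g = 221^2*sin(2*6°)/9.81 = 1035.13 m
apex_dist = R/2 = 1035.13/2 = 517.6 m

517.6 m


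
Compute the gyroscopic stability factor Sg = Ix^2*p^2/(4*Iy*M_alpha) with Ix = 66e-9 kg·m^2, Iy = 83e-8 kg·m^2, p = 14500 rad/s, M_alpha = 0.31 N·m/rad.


Sg = Ix^2 * p^2 / (4 * Iy * M_alpha) = (66e-9)^2 * 14500^2 / (4 * 83e-8 * 0.31) = 0.8899

0.8899


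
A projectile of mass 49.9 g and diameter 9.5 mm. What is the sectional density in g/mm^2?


SD = m/d^2 = 49.9/9.5^2 = 0.5529 g/mm^2

0.5529 g/mm^2


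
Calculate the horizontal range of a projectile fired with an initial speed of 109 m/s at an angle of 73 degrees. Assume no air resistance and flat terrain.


R = v0^2 * sin(2*theta) / g = 109^2 * sin(2*73°) / 9.81 = 677.2 m

677.2 m


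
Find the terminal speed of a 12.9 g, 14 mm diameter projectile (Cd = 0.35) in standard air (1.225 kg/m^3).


A = pi*(d/2)^2 = pi*(14/2000)^2 = 1.53938e-04 m^2
vt = sqrt(2mg/(Cd*rho*A)) = sqrt(2*0.0129*9.81/(0.35 * 1.225 * 1.53938e-04)) = 61.93 m/s

61.93 m/s


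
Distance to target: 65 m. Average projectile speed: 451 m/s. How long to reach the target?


t = d/v = 65/451 = 0.1441 s

0.1441 s


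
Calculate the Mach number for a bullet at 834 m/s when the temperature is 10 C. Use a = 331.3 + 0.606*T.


a = 331.3 + 0.606*(10) = 337.36 m/s
M = v/a = 834/337.36 = 2.472

2.472


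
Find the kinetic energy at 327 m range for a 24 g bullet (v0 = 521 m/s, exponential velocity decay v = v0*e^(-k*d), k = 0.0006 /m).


v = v0*exp(-k*d) = 521*exp(-0.0006*327) = 428.183 m/s
E = 0.5*m*v^2 = 0.5*0.024*428.183^2 = 2200 J

2200 J


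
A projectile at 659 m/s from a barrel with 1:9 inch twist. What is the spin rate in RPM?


twist_m = 9*0.0254 = 0.2286 m
spin = v/twist = 659/0.2286 = 2882.765 rev/s
RPM = spin*60 = 2882.765*60 ≈ 172966 RPM

172966 RPM


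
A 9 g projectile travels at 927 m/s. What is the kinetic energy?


E = 0.5*m*v^2 = 0.5*0.009*927^2 = 3867 J

3867 J


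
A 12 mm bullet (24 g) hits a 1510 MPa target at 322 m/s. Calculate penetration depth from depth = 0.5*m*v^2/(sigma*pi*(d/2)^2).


A = pi*(d/2)^2 = pi*(12/2)^2 = 113.097 mm^2
E = 0.5*m*v^2 = 0.5*0.024*322^2 = 1244.21 J
depth = E/(sigma*A) = 1244.21 J / (1510 MPa * 113.097 mm^2) = 1244.21/(1510 * 113.097) m = 0.00728557 m ≈ 7.286 mm

7.286 mm


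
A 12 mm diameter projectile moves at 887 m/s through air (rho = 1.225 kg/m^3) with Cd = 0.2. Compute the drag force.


A = pi*(d/2)^2 = pi*(12/2000)^2 = 1.13097e-04 m^2
Fd = 0.5*Cd*rho*A*v^2 = 0.5*0.2*1.225*1.13097e-04*887^2 = 10.9 N

10.9 N


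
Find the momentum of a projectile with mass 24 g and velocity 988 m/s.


p = m*v = 0.024*988 = 23.71 kg·m/s

23.71 kg·m/s


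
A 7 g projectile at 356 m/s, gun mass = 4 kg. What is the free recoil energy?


v_r = m_p*v_p/m_gun = 0.007*356/4 = 0.623 m/s, E_r = 0.5*m_gun*v_r^2 = 0.5*4*0.623^2 = 0.7763 J

0.7763 J


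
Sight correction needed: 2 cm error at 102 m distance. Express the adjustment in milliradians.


1 mrad subtends 1 cm per 10 m of range, so adj = error_cm / (dist_m / 10) = 2 / (102/10) = 0.1961 mrad

0.1961 mrad


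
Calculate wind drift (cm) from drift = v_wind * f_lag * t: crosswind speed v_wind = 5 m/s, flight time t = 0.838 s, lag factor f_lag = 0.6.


drift = v_wind * lag * t = 5 * 0.6 * 0.838 = 2.514 m ≈ 251.4 cm

251.4 cm


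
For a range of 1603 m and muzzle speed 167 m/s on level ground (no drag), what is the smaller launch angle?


sin(2*theta) = R*g/v0^2 = 1603*9.81/167^2 = 0.563858, theta = arcsin(0.563858)/2 = 17.16°

17.16 degrees


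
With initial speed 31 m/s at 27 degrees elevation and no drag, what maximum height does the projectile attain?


H = (v0*sin(theta))^2 / (2g) = (31*sin(27°))^2 / (2*9.81) = 10.1 m

10.1 m


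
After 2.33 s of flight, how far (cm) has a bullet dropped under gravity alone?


drop = 0.5*g*t^2 = 0.5*9.81*2.33^2 = 26.6288 m ≈ 2663 cm

2663 cm


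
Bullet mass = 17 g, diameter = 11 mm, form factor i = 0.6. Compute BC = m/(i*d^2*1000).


BC = m/(i*d^2*1000) = 17/(0.6 * 11^2 * 1000) = 0.0002342

0.0002342


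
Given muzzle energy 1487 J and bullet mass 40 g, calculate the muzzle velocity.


v = sqrt(2*E/m) = sqrt(2*1487/0.04) = 272.7 m/s

272.7 m/s


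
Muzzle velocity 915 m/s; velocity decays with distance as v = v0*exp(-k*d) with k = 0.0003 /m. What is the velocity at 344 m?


v = v0*exp(-k*d) = 915*exp(-0.0003*344) = 825.3 m/s

825.3 m/s


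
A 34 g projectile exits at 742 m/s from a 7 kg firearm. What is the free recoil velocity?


v_recoil = m_p * v_p / m_gun = 0.034 * 742 / 7 = 3.604 m/s

3.604 m/s
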